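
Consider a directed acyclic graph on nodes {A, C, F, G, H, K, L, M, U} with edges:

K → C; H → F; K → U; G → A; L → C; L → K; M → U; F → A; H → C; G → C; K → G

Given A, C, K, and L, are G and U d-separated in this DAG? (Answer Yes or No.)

5 paths connect G and U; each must be blocked for d-separation to hold:
  1. G → A ← F ← H → C ← L → K → U — A:collider[open]; F:chain[open]; H:fork[open]; C:collider[open]; L:fork[blocks]; K:chain[blocks] ⇒ blocked
  2. G → A ← F ← H → C ← K → U — A:collider[open]; F:chain[open]; H:fork[open]; C:collider[open]; K:fork[blocks] ⇒ blocked
  3. G ← K → U — K:fork[blocks] ⇒ blocked
  4. G → C ← L → K → U — C:collider[open]; L:fork[blocks]; K:chain[blocks] ⇒ blocked
  5. G → C ← K → U — C:collider[open]; K:fork[blocks] ⇒ blocked
Every path is blocked, so G and U are d-separated given {A, C, K, L}.

Yes — G and U are d-separated given {A, C, K, L}.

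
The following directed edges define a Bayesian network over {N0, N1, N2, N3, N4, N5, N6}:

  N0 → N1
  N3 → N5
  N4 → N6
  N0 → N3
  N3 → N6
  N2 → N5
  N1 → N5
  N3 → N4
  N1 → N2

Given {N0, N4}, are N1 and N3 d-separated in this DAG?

Yes

There are 3 undirected paths between N1 and N3; checking each against the conditioning set {N0, N4}:
  1. N1 → N2 → N5 ← N3 — N2:chain[open]; N5:collider[blocks] ⇒ blocked
  2. N1 ← N0 → N3 — N0:fork[blocks] ⇒ blocked
  3. N1 → N5 ← N3 — N5:collider[blocks] ⇒ blocked
Every path is blocked, so N1 and N3 are d-separated given {N0, N4}.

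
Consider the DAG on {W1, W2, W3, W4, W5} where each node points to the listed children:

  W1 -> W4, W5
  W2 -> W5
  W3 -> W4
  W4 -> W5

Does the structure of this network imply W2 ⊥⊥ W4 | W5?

No

Enumerating the 2 paths from W2 to W4 and testing each for blocking by {W5}:
  1. W2 → W5 ← W4 — W5:collider[open] ⇒ active
  2. W2 → W5 ← W1 → W4 — W5:collider[open]; W1:fork[open] ⇒ active
Because an active path exists, W2 and W4 are not d-separated.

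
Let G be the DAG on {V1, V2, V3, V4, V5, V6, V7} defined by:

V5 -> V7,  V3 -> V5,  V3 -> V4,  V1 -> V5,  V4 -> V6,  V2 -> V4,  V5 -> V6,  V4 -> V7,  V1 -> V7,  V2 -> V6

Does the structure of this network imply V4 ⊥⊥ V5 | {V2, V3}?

5 paths connect V4 and V5; each must be blocked for d-separation to hold:
  1. V4 ← V2 → V6 ← V5 — V2:fork[blocks]; V6:collider[blocks] ⇒ blocked
  2. V4 ← V3 → V5 — V3:fork[blocks] ⇒ blocked
  3. V4 → V7 ← V5 — V7:collider[blocks] ⇒ blocked
  4. V4 → V7 ← V1 → V5 — V7:collider[blocks]; V1:fork[open] ⇒ blocked
  5. V4 → V6 ← V5 — V6:collider[blocks] ⇒ blocked
All paths are blocked; V4 ⊥ V5 | {V2, V3} holds.

Yes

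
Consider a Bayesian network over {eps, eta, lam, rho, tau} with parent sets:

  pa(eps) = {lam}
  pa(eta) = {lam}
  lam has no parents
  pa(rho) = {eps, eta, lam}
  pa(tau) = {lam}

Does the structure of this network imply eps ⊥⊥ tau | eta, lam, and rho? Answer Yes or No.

Yes

We examine all 3 paths between eps and tau:
Path 1: eps → rho ← lam → tau
  lam is a fork here and lam is conditioned on, so the path is blocked at lam.
Path 2: eps → rho ← eta ← lam → tau
  eta is a chain here and eta is conditioned on, so the path is blocked at eta.
Path 3: eps ← lam → tau
  lam is a fork here and lam is conditioned on, so the path is blocked at lam.
Every path is blocked, so eps and tau are d-separated given {eta, lam, rho}.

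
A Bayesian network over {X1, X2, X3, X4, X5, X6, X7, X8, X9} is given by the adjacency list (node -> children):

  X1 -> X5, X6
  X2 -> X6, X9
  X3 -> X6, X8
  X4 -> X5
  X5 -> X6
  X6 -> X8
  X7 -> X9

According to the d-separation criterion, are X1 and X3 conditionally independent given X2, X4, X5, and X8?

No

4 paths connect X1 and X3; each must be blocked for d-separation to hold:
Path 1: X1 → X5 → X6 → X8 ← X3
  X5 is a chain here and X5 is conditioned on, so the path is blocked at X5.
Path 2: X1 → X5 → X6 ← X3
  X5 is a chain here and X5 is conditioned on, so the path is blocked at X5.
Path 3: X1 → X6 → X8 ← X3
  X6 is a chain and X6 is not conditioned on; X8 is a collider and X8 is conditioned on, which opens it — no node blocks this path, so it is active.
Path 4: X1 → X6 ← X3
  X6 is a collider and its descendant X8 is conditioned on, which opens it — no node blocks this path, so it is active.
Because an active path exists, X1 and X3 are not d-separated.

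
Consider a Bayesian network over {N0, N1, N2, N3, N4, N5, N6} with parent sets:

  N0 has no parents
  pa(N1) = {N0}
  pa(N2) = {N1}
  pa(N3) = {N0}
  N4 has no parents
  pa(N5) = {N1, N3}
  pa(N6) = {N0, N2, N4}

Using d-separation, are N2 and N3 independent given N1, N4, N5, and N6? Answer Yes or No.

No — N2 and N3 are not d-separated given {N1, N4, N5, N6}.

We examine all 4 paths between N2 and N3:
Path 1: N2 → N6 ← N0 → N3
  N6 is a collider and N6 is conditioned on, which opens it; N0 is a fork and N0 is not conditioned on — no node blocks this path, so it is active.
Path 2: N2 → N6 ← N0 → N1 → N5 ← N3
  N1 is a chain here and N1 is conditioned on, so the path is blocked at N1.
Path 3: N2 ← N1 ← N0 → N3
  N1 is a chain here and N1 is conditioned on, so the path is blocked at N1.
Path 4: N2 ← N1 → N5 ← N3
  N1 is a fork here and N1 is conditioned on, so the path is blocked at N1.
Since the path N2 → N6 ← N0 → N3 is active, N2 and N3 are not d-separated given {N1, N4, N5, N6}.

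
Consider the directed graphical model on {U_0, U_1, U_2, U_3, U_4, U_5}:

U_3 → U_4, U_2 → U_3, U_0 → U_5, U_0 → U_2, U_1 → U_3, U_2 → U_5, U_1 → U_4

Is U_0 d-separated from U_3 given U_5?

No

We examine all 2 paths between U_0 and U_3:
Path 1: U_0 → U_5 ← U_2 → U_3
  U_5 is a collider and U_5 is conditioned on, which opens it; U_2 is a fork and U_2 is not conditioned on — no node blocks this path, so it is active.
Path 2: U_0 → U_2 → U_3
  U_2 is a chain and U_2 is not conditioned on — no node blocks this path, so it is active.
At least one path is unblocked, so d-separation fails.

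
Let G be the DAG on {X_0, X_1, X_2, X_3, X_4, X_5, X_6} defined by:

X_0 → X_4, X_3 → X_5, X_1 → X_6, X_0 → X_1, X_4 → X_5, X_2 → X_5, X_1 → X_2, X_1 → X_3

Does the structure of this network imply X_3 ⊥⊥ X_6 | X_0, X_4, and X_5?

No — X_3 and X_6 are not d-separated given {X_0, X_4, X_5}.

3 paths connect X_3 and X_6; each must be blocked for d-separation to hold:
Path 1: X_3 ← X_1 → X_6
  X_1 is a fork and X_1 is not conditioned on — no node blocks this path, so it is active.
Path 2: X_3 → X_5 ← X_4 ← X_0 → X_1 → X_6
  X_4 is a chain here and X_4 is conditioned on, so the path is blocked at X_4.
Path 3: X_3 → X_5 ← X_2 ← X_1 → X_6
  X_5 is a collider and X_5 is conditioned on, which opens it; X_2 is a chain and X_2 is not conditioned on; X_1 is a fork and X_1 is not conditioned on — no node blocks this path, so it is active.
Since the path X_3 ← X_1 → X_6 is active, X_3 and X_6 are not d-separated given {X_0, X_4, X_5}.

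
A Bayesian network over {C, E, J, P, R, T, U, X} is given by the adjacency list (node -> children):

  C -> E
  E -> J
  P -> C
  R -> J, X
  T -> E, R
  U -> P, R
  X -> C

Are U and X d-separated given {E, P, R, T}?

Yes — U and X are d-separated given {E, P, R, T}.

We examine all 6 paths between U and X:
Path 1: U → R ← T → E ← C ← X
  T is a fork here and T is conditioned on, so the path is blocked at T.
Path 2: U → R → J ← E ← C ← X
  R is a chain here and R is conditioned on, so the path is blocked at R.
Path 3: U → R → X
  R is a chain here and R is conditioned on, so the path is blocked at R.
Path 4: U → P → C → E ← T → R → X
  P is a chain here and P is conditioned on, so the path is blocked at P.
Path 5: U → P → C → E → J ← R → X
  P is a chain here and P is conditioned on, so the path is blocked at P.
Path 6: U → P → C ← X
  P is a chain here and P is conditioned on, so the path is blocked at P.
All paths are blocked; U ⊥ X | {E, P, R, T} holds.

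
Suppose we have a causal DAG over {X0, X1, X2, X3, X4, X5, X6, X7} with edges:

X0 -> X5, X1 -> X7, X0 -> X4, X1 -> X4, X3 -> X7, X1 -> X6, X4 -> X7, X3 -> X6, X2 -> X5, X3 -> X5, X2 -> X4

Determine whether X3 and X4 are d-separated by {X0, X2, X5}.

Yes

6 paths connect X3 and X4; each must be blocked for d-separation to hold:
Path 1: X3 → X7 ← X4
  X7 is a collider here and neither X7 nor any of its descendants is conditioned on, so the collider stays closed — the path is blocked at X7.
Path 2: X3 → X7 ← X1 → X4
  X7 is a collider here and neither X7 nor any of its descendants is conditioned on, so the collider stays closed — the path is blocked at X7.
Path 3: X3 → X5 ← X0 → X4
  X0 is a fork here and X0 is conditioned on, so the path is blocked at X0.
Path 4: X3 → X5 ← X2 → X4
  X2 is a fork here and X2 is conditioned on, so the path is blocked at X2.
Path 5: X3 → X6 ← X1 → X7 ← X4
  X6 is a collider here and neither X6 nor any of its descendants is conditioned on, so the collider stays closed — the path is blocked at X6.
Path 6: X3 → X6 ← X1 → X4
  X6 is a collider here and neither X6 nor any of its descendants is conditioned on, so the collider stays closed — the path is blocked at X6.
Since every path is blocked, d-separation holds.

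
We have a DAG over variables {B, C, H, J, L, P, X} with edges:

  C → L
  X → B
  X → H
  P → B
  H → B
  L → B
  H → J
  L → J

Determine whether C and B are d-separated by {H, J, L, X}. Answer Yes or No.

We examine all 3 paths between C and B:
  1. C → L → J ← H ← X → B — L:chain[blocks]; J:collider[open]; H:chain[blocks]; X:fork[blocks] ⇒ blocked
  2. C → L → J ← H → B — L:chain[blocks]; J:collider[open]; H:fork[blocks] ⇒ blocked
  3. C → L → B — L:chain[blocks] ⇒ blocked
All paths are blocked; C ⊥ B | {H, J, L, X} holds.

Yes — C and B are d-separated given {H, J, L, X}.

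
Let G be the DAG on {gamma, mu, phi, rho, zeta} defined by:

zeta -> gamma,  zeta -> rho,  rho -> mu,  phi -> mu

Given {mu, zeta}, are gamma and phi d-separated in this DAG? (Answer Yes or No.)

Yes

Only one path connects gamma and phi:
Path 1: gamma ← zeta → rho → mu ← phi
  zeta is a fork here and zeta is conditioned on, so the path is blocked at zeta.
Since every path is blocked, d-separation holds.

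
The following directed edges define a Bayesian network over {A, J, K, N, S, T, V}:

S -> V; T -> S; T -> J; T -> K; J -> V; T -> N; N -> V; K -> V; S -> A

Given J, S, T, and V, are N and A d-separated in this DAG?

There are 6 undirected paths between N and A; checking each against the conditioning set {J, S, T, V}:
Path 1: N ← T → S → A
  T is a fork here and T is conditioned on, so the path is blocked at T.
Path 2: N ← T → K → V ← S → A
  T is a fork here and T is conditioned on, so the path is blocked at T.
Path 3: N ← T → J → V ← S → A
  T is a fork here and T is conditioned on, so the path is blocked at T.
Path 4: N → V ← S → A
  S is a fork here and S is conditioned on, so the path is blocked at S.
Path 5: N → V ← K ← T → S → A
  T is a fork here and T is conditioned on, so the path is blocked at T.
Path 6: N → V ← J ← T → S → A
  J is a chain here and J is conditioned on, so the path is blocked at J.
All paths are blocked; N ⊥ A | {J, S, T, V} holds.

Yes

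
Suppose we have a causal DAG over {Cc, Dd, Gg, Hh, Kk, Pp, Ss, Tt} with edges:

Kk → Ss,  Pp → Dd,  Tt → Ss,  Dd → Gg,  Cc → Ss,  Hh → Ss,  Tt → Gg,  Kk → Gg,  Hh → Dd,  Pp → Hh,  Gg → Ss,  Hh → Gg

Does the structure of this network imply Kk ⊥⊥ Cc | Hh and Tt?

Yes

6 paths connect Kk and Cc; each must be blocked for d-separation to hold:
Path 1: Kk → Ss ← Cc
  Ss is a collider here and neither Ss nor any of its descendants is conditioned on, so the collider stays closed — the path is blocked at Ss.
Path 2: Kk → Gg ← Dd ← Pp → Hh → Ss ← Cc
  Gg is a collider here and neither Gg nor any of its descendants is conditioned on, so the collider stays closed — the path is blocked at Gg.
Path 3: Kk → Gg ← Dd ← Hh → Ss ← Cc
  Gg is a collider here and neither Gg nor any of its descendants is conditioned on, so the collider stays closed — the path is blocked at Gg.
Path 4: Kk → Gg ← Tt → Ss ← Cc
  Gg is a collider here and neither Gg nor any of its descendants is conditioned on, so the collider stays closed — the path is blocked at Gg.
Path 5: Kk → Gg → Ss ← Cc
  Ss is a collider here and neither Ss nor any of its descendants is conditioned on, so the collider stays closed — the path is blocked at Ss.
Path 6: Kk → Gg ← Hh → Ss ← Cc
  Gg is a collider here and neither Gg nor any of its descendants is conditioned on, so the collider stays closed — the path is blocked at Gg.
Since every path is blocked, d-separation holds.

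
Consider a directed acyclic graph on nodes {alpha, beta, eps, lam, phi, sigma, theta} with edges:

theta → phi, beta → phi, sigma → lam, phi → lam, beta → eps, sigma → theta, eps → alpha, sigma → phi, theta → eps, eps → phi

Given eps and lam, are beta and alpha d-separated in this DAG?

Yes — beta and alpha are d-separated given {eps, lam}.

Enumerating the 5 paths from beta to alpha and testing each for blocking by {eps, lam}:
Path 1: beta → eps → alpha
  eps is a chain here and eps is conditioned on, so the path is blocked at eps.
Path 2: beta → phi → lam ← sigma → theta → eps → alpha
  eps is a chain here and eps is conditioned on, so the path is blocked at eps.
Path 3: beta → phi ← eps → alpha
  eps is a fork here and eps is conditioned on, so the path is blocked at eps.
Path 4: beta → phi ← sigma → theta → eps → alpha
  eps is a chain here and eps is conditioned on, so the path is blocked at eps.
Path 5: beta → phi ← theta → eps → alpha
  eps is a chain here and eps is conditioned on, so the path is blocked at eps.
All paths are blocked; beta ⊥ alpha | {eps, lam} holds.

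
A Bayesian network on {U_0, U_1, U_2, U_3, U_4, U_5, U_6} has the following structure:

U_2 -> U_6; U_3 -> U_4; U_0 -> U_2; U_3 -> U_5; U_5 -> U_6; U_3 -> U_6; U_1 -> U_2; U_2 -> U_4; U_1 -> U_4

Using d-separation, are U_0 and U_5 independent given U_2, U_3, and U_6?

We examine all 6 paths between U_0 and U_5:
Path 1: U_0 → U_2 → U_4 ← U_3 → U_5
  U_2 is a chain here and U_2 is conditioned on, so the path is blocked at U_2.
Path 2: U_0 → U_2 → U_4 ← U_3 → U_6 ← U_5
  U_2 is a chain here and U_2 is conditioned on, so the path is blocked at U_2.
Path 3: U_0 → U_2 ← U_1 → U_4 ← U_3 → U_5
  U_4 is a collider here and neither U_4 nor any of its descendants is conditioned on, so the collider stays closed — the path is blocked at U_4.
Path 4: U_0 → U_2 ← U_1 → U_4 ← U_3 → U_6 ← U_5
  U_4 is a collider here and neither U_4 nor any of its descendants is conditioned on, so the collider stays closed — the path is blocked at U_4.
Path 5: U_0 → U_2 → U_6 ← U_5
  U_2 is a chain here and U_2 is conditioned on, so the path is blocked at U_2.
Path 6: U_0 → U_2 → U_6 ← U_3 → U_5
  U_2 is a chain here and U_2 is conditioned on, so the path is blocked at U_2.
All paths are blocked; U_0 ⊥ U_5 | {U_2, U_3, U_6} holds.

Yes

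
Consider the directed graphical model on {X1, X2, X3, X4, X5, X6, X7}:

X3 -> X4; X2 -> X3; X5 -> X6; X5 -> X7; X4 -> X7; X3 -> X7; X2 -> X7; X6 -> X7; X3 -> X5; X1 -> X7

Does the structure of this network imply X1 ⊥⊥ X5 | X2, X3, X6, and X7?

No — X1 and X5 are not d-separated given {X2, X3, X6, X7}.

We examine all 5 paths between X1 and X5:
  1. X1 → X7 ← X3 → X5 — X7:collider[open]; X3:fork[blocks] ⇒ blocked
  2. X1 → X7 ← X4 ← X3 → X5 — X7:collider[open]; X4:chain[open]; X3:fork[blocks] ⇒ blocked
  3. X1 → X7 ← X2 → X3 → X5 — X7:collider[open]; X2:fork[blocks]; X3:chain[blocks] ⇒ blocked
  4. X1 → X7 ← X5 — X7:collider[open] ⇒ active
  5. X1 → X7 ← X6 ← X5 — X7:collider[open]; X6:chain[blocks] ⇒ blocked
Because an active path exists, X1 and X5 are not d-separated.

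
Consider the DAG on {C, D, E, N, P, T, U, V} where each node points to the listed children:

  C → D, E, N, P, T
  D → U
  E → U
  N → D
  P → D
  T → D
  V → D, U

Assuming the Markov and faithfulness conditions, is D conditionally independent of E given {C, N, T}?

6 paths connect D and E; each must be blocked for d-separation to hold:
  1. D ← V → U ← E — V:fork[open]; U:collider[blocks] ⇒ blocked
  2. D ← N ← C → E — N:chain[blocks]; C:fork[blocks] ⇒ blocked
  3. D ← T ← C → E — T:chain[blocks]; C:fork[blocks] ⇒ blocked
  4. D → U ← E — U:collider[blocks] ⇒ blocked
  5. D ← C → E — C:fork[blocks] ⇒ blocked
  6. D ← P ← C → E — P:chain[open]; C:fork[blocks] ⇒ blocked
Every path is blocked, so D and E are d-separated given {C, N, T}.

Yes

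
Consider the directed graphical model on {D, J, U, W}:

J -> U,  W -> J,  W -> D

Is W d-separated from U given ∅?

There is one path between W and U:
Path 1: W → J → U
  J is a chain and J is not conditioned on — no node blocks this path, so it is active.
Because an active path exists, W and U are not d-separated.

No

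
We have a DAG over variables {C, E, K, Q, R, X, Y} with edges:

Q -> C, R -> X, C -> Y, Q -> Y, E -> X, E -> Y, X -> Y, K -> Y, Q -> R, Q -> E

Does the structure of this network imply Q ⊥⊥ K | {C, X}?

Yes

Enumerating the 6 paths from Q to K and testing each for blocking by {C, X}:
Path 1: Q → C → Y ← K
  C is a chain here and C is conditioned on, so the path is blocked at C.
Path 2: Q → E → X → Y ← K
  X is a chain here and X is conditioned on, so the path is blocked at X.
Path 3: Q → E → Y ← K
  Y is a collider here and neither Y nor any of its descendants is conditioned on, so the collider stays closed — the path is blocked at Y.
Path 4: Q → Y ← K
  Y is a collider here and neither Y nor any of its descendants is conditioned on, so the collider stays closed — the path is blocked at Y.
Path 5: Q → R → X ← E → Y ← K
  Y is a collider here and neither Y nor any of its descendants is conditioned on, so the collider stays closed — the path is blocked at Y.
Path 6: Q → R → X → Y ← K
  X is a chain here and X is conditioned on, so the path is blocked at X.
Since every path is blocked, d-separation holds.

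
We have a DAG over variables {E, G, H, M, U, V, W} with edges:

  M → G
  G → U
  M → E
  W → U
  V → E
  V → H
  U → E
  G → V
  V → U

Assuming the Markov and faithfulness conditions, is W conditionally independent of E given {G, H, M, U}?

5 paths connect W and E; each must be blocked for d-separation to hold:
Path 1: W → U ← G ← M → E
  G is a chain here and G is conditioned on, so the path is blocked at G.
Path 2: W → U ← G → V → E
  G is a fork here and G is conditioned on, so the path is blocked at G.
Path 3: W → U ← V ← G ← M → E
  G is a chain here and G is conditioned on, so the path is blocked at G.
Path 4: W → U ← V → E
  U is a collider and U is conditioned on, which opens it; V is a fork and V is not conditioned on — no node blocks this path, so it is active.
Path 5: W → U → E
  U is a chain here and U is conditioned on, so the path is blocked at U.
At least one path is unblocked, so d-separation fails.

No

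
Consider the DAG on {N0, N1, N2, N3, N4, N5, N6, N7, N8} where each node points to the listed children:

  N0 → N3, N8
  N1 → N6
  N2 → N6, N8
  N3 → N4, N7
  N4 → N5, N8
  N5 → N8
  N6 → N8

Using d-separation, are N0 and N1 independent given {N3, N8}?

No

Enumerating the 6 paths from N0 to N1 and testing each for blocking by {N3, N8}:
  1. N0 → N8 ← N6 ← N1 — N8:collider[open]; N6:chain[open] ⇒ active
  2. N0 → N8 ← N2 → N6 ← N1 — N8:collider[open]; N2:fork[open]; N6:collider[open] ⇒ active
  3. N0 → N3 → N4 → N5 → N8 ← N6 ← N1 — N3:chain[blocks]; N4:chain[open]; N5:chain[open]; N8:collider[open]; N6:chain[open] ⇒ blocked
  4. N0 → N3 → N4 → N5 → N8 ← N2 → N6 ← N1 — N3:chain[blocks]; N4:chain[open]; N5:chain[open]; N8:collider[open]; N2:fork[open]; N6:collider[open] ⇒ blocked
  5. N0 → N3 → N4 → N8 ← N6 ← N1 — N3:chain[blocks]; N4:chain[open]; N8:collider[open]; N6:chain[open] ⇒ blocked
  6. N0 → N3 → N4 → N8 ← N2 → N6 ← N1 — N3:chain[blocks]; N4:chain[open]; N8:collider[open]; N2:fork[open]; N6:collider[open] ⇒ blocked
Because an active path exists, N0 and N1 are not d-separated.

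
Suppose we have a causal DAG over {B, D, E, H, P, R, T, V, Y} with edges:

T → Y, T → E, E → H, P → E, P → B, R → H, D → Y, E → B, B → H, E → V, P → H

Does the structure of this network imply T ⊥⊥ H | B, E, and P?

5 paths connect T and H; each must be blocked for d-separation to hold:
Path 1: T → E ← P → H
  P is a fork here and P is conditioned on, so the path is blocked at P.
Path 2: T → E ← P → B → H
  P is a fork here and P is conditioned on, so the path is blocked at P.
Path 3: T → E → H
  E is a chain here and E is conditioned on, so the path is blocked at E.
Path 4: T → E → B ← P → H
  E is a chain here and E is conditioned on, so the path is blocked at E.
Path 5: T → E → B → H
  E is a chain here and E is conditioned on, so the path is blocked at E.
Every path is blocked, so T and H are d-separated given {B, E, P}.

Yes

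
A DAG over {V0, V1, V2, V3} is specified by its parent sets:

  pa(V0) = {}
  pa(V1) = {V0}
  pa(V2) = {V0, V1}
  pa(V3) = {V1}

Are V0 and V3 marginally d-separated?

We examine all 2 paths between V0 and V3:
Path 1: V0 → V2 ← V1 → V3
  V2 is a collider here and neither V2 nor any of its descendants is conditioned on, so the collider stays closed — the path is blocked at V2.
Path 2: V0 → V1 → V3
  V1 is a chain and V1 is not conditioned on — no node blocks this path, so it is active.
Since the path V0 → V1 → V3 is active, V0 and V3 are not d-separated given ∅.

No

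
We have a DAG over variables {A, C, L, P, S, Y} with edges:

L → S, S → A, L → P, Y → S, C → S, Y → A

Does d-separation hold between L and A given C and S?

We examine all 2 paths between L and A:
Path 1: L → S → A
  S is a chain here and S is conditioned on, so the path is blocked at S.
Path 2: L → S ← Y → A
  S is a collider and S is conditioned on, which opens it; Y is a fork and Y is not conditioned on — no node blocks this path, so it is active.
At least one path is unblocked, so d-separation fails.

No — L and A are not d-separated given {C, S}.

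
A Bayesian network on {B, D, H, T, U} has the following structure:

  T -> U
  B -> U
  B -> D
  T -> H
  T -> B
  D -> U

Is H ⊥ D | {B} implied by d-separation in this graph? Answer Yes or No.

There are 4 undirected paths between H and D; checking each against the conditioning set {B}:
Path 1: H ← T → B → D
  B is a chain here and B is conditioned on, so the path is blocked at B.
Path 2: H ← T → B → U ← D
  B is a chain here and B is conditioned on, so the path is blocked at B.
Path 3: H ← T → U ← D
  U is a collider here and neither U nor any of its descendants is conditioned on, so the collider stays closed — the path is blocked at U.
Path 4: H ← T → U ← B → D
  U is a collider here and neither U nor any of its descendants is conditioned on, so the collider stays closed — the path is blocked at U.
Every path is blocked, so H and D are d-separated given {B}.

Yes — H and D are d-separated given {B}.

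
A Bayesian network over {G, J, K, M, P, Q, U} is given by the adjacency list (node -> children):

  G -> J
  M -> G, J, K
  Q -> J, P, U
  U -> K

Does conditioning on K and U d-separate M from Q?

3 paths connect M and Q; each must be blocked for d-separation to hold:
Path 1: M → K ← U ← Q
  U is a chain here and U is conditioned on, so the path is blocked at U.
Path 2: M → G → J ← Q
  J is a collider here and neither J nor any of its descendants is conditioned on, so the collider stays closed — the path is blocked at J.
Path 3: M → J ← Q
  J is a collider here and neither J nor any of its descendants is conditioned on, so the collider stays closed — the path is blocked at J.
Every path is blocked, so M and Q are d-separated given {K, U}.

Yes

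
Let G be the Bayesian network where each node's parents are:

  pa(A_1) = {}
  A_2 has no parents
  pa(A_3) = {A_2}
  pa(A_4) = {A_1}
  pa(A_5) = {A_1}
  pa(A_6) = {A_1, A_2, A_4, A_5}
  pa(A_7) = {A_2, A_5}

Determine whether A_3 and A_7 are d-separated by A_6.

Enumerating the 4 paths from A_3 to A_7 and testing each for blocking by {A_6}:
Path 1: A_3 ← A_2 → A_7
  A_2 is a fork and A_2 is not conditioned on — no node blocks this path, so it is active.
Path 2: A_3 ← A_2 → A_6 ← A_1 → A_5 → A_7
  A_2 is a fork and A_2 is not conditioned on; A_6 is a collider and A_6 is conditioned on, which opens it; A_1 is a fork and A_1 is not conditioned on; A_5 is a chain and A_5 is not conditioned on — no node blocks this path, so it is active.
Path 3: A_3 ← A_2 → A_6 ← A_4 ← A_1 → A_5 → A_7
  A_2 is a fork and A_2 is not conditioned on; A_6 is a collider and A_6 is conditioned on, which opens it; A_4 is a chain and A_4 is not conditioned on; A_1 is a fork and A_1 is not conditioned on; A_5 is a chain and A_5 is not conditioned on — no node blocks this path, so it is active.
Path 4: A_3 ← A_2 → A_6 ← A_5 → A_7
  A_2 is a fork and A_2 is not conditioned on; A_6 is a collider and A_6 is conditioned on, which opens it; A_5 is a fork and A_5 is not conditioned on — no node blocks this path, so it is active.
Because an active path exists, A_3 and A_7 are not d-separated.

No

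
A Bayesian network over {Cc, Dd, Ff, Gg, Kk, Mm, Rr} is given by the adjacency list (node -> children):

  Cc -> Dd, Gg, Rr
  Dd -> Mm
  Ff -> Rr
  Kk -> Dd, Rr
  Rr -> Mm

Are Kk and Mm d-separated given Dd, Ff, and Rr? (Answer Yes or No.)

Yes

There are 4 undirected paths between Kk and Mm; checking each against the conditioning set {Dd, Ff, Rr}:
  1. Kk → Rr ← Cc → Dd → Mm — Rr:collider[open]; Cc:fork[open]; Dd:chain[blocks] ⇒ blocked
  2. Kk → Rr → Mm — Rr:chain[blocks] ⇒ blocked
  3. Kk → Dd ← Cc → Rr → Mm — Dd:collider[open]; Cc:fork[open]; Rr:chain[blocks] ⇒ blocked
  4. Kk → Dd → Mm — Dd:chain[blocks] ⇒ blocked
All paths are blocked; Kk ⊥ Mm | {Dd, Ff, Rr} holds.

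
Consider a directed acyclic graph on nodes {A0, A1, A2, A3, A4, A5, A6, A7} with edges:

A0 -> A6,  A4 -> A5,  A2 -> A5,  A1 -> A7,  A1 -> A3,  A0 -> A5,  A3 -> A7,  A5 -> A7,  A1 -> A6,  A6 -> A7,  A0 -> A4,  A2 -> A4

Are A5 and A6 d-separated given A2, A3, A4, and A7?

We examine all 6 paths between A5 and A6:
  1. A5 ← A2 → A4 ← A0 → A6 — A2:fork[blocks]; A4:collider[open]; A0:fork[open] ⇒ blocked
  2. A5 → A7 ← A1 → A6 — A7:collider[open]; A1:fork[open] ⇒ active
  3. A5 → A7 ← A6 — A7:collider[open] ⇒ active
  4. A5 → A7 ← A3 ← A1 → A6 — A7:collider[open]; A3:chain[blocks]; A1:fork[open] ⇒ blocked
  5. A5 ← A4 ← A0 → A6 — A4:chain[blocks]; A0:fork[open] ⇒ blocked
  6. A5 ← A0 → A6 — A0:fork[open] ⇒ active
Since the path A5 → A7 ← A1 → A6 is active, A5 and A6 are not d-separated given {A2, A3, A4, A7}.

No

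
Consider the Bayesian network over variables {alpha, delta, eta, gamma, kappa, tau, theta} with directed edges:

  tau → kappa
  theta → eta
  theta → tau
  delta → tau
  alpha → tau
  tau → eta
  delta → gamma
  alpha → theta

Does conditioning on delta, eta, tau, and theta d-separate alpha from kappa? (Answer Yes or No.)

3 paths connect alpha and kappa; each must be blocked for d-separation to hold:
Path 1: alpha → theta → eta ← tau → kappa
  theta is a chain here and theta is conditioned on, so the path is blocked at theta.
Path 2: alpha → theta → tau → kappa
  theta is a chain here and theta is conditioned on, so the path is blocked at theta.
Path 3: alpha → tau → kappa
  tau is a chain here and tau is conditioned on, so the path is blocked at tau.
Every path is blocked, so alpha and kappa are d-separated given {delta, eta, tau, theta}.

Yes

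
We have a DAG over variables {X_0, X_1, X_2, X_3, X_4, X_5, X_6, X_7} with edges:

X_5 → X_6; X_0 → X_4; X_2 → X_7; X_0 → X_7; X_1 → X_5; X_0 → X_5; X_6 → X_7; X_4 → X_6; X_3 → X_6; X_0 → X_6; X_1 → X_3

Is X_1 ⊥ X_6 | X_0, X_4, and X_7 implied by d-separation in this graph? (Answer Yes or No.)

No

There are 5 undirected paths between X_1 and X_6; checking each against the conditioning set {X_0, X_4, X_7}:
  1. X_1 → X_5 ← X_0 → X_7 ← X_6 — X_5:collider[open]; X_0:fork[blocks]; X_7:collider[open] ⇒ blocked
  2. X_1 → X_5 ← X_0 → X_6 — X_5:collider[open]; X_0:fork[blocks] ⇒ blocked
  3. X_1 → X_5 ← X_0 → X_4 → X_6 — X_5:collider[open]; X_0:fork[blocks]; X_4:chain[blocks] ⇒ blocked
  4. X_1 → X_5 → X_6 — X_5:chain[open] ⇒ active
  5. X_1 → X_3 → X_6 — X_3:chain[open] ⇒ active
Since the path X_1 → X_5 → X_6 is active, X_1 and X_6 are not d-separated given {X_0, X_4, X_7}.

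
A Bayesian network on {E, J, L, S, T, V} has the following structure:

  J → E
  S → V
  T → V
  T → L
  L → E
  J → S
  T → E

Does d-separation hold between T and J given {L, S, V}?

Enumerating the 3 paths from T to J and testing each for blocking by {L, S, V}:
Path 1: T → V ← S ← J
  S is a chain here and S is conditioned on, so the path is blocked at S.
Path 2: T → E ← J
  E is a collider here and neither E nor any of its descendants is conditioned on, so the collider stays closed — the path is blocked at E.
Path 3: T → L → E ← J
  L is a chain here and L is conditioned on, so the path is blocked at L.
Since every path is blocked, d-separation holds.

Yes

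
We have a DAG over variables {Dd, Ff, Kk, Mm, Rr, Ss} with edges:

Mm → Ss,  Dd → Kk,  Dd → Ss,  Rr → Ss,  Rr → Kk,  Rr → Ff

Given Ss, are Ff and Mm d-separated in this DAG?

No

2 paths connect Ff and Mm; each must be blocked for d-separation to hold:
Path 1: Ff ← Rr → Kk ← Dd → Ss ← Mm
  Kk is a collider here and neither Kk nor any of its descendants is conditioned on, so the collider stays closed — the path is blocked at Kk.
Path 2: Ff ← Rr → Ss ← Mm
  Rr is a fork and Rr is not conditioned on; Ss is a collider and Ss is conditioned on, which opens it — no node blocks this path, so it is active.
Since the path Ff ← Rr → Ss ← Mm is active, Ff and Mm are not d-separated given {Ss}.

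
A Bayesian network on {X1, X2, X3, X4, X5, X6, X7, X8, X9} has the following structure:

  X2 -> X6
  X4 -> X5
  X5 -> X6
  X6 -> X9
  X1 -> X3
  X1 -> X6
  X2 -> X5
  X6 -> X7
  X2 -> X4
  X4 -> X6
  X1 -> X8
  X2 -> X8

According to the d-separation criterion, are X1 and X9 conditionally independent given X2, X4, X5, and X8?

No

Enumerating the 6 paths from X1 to X9 and testing each for blocking by {X2, X4, X5, X8}:
Path 1: X1 → X6 → X9
  X6 is a chain and X6 is not conditioned on — no node blocks this path, so it is active.
Path 2: X1 → X8 ← X2 → X5 ← X4 → X6 → X9
  X2 is a fork here and X2 is conditioned on, so the path is blocked at X2.
Path 3: X1 → X8 ← X2 → X5 → X6 → X9
  X2 is a fork here and X2 is conditioned on, so the path is blocked at X2.
Path 4: X1 → X8 ← X2 → X4 → X5 → X6 → X9
  X2 is a fork here and X2 is conditioned on, so the path is blocked at X2.
Path 5: X1 → X8 ← X2 → X4 → X6 → X9
  X2 is a fork here and X2 is conditioned on, so the path is blocked at X2.
Path 6: X1 → X8 ← X2 → X6 → X9
  X2 is a fork here and X2 is conditioned on, so the path is blocked at X2.
At least one path is unblocked, so d-separation fails.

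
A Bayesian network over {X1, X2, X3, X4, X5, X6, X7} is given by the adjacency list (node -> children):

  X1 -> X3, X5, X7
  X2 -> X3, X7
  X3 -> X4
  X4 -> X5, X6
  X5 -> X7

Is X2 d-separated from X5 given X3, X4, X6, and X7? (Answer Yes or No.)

No

We examine all 6 paths between X2 and X5:
Path 1: X2 → X7 ← X5
  X7 is a collider and X7 is conditioned on, which opens it — no node blocks this path, so it is active.
Path 2: X2 → X7 ← X1 → X5
  X7 is a collider and X7 is conditioned on, which opens it; X1 is a fork and X1 is not conditioned on — no node blocks this path, so it is active.
Path 3: X2 → X7 ← X1 → X3 → X4 → X5
  X3 is a chain here and X3 is conditioned on, so the path is blocked at X3.
Path 4: X2 → X3 → X4 → X5
  X3 is a chain here and X3 is conditioned on, so the path is blocked at X3.
Path 5: X2 → X3 ← X1 → X7 ← X5
  X3 is a collider and X3 is conditioned on, which opens it; X1 is a fork and X1 is not conditioned on; X7 is a collider and X7 is conditioned on, which opens it — no node blocks this path, so it is active.
Path 6: X2 → X3 ← X1 → X5
  X3 is a collider and X3 is conditioned on, which opens it; X1 is a fork and X1 is not conditioned on — no node blocks this path, so it is active.
At least one path is unblocked, so d-separation fails.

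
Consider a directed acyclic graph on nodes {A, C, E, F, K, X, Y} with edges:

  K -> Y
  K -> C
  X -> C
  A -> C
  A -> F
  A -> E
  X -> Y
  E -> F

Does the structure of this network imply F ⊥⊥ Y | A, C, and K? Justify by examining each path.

There are 4 undirected paths between F and Y; checking each against the conditioning set {A, C, K}:
Path 1: F ← A → C ← K → Y
  A is a fork here and A is conditioned on, so the path is blocked at A.
Path 2: F ← A → C ← X → Y
  A is a fork here and A is conditioned on, so the path is blocked at A.
Path 3: F ← E ← A → C ← K → Y
  A is a fork here and A is conditioned on, so the path is blocked at A.
Path 4: F ← E ← A → C ← X → Y
  A is a fork here and A is conditioned on, so the path is blocked at A.
Since every path is blocked, d-separation holds.

Yes — F and Y are d-separated given {A, C, K}.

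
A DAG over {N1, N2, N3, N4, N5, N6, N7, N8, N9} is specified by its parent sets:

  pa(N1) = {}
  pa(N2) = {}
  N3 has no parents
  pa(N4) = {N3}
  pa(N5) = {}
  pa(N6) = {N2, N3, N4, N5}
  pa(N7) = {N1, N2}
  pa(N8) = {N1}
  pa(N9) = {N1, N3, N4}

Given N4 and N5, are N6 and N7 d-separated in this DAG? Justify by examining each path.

5 paths connect N6 and N7; each must be blocked for d-separation to hold:
Path 1: N6 ← N2 → N7
  N2 is a fork and N2 is not conditioned on — no node blocks this path, so it is active.
Path 2: N6 ← N4 → N9 ← N1 → N7
  N4 is a fork here and N4 is conditioned on, so the path is blocked at N4.
Path 3: N6 ← N4 ← N3 → N9 ← N1 → N7
  N4 is a chain here and N4 is conditioned on, so the path is blocked at N4.
Path 4: N6 ← N3 → N4 → N9 ← N1 → N7
  N4 is a chain here and N4 is conditioned on, so the path is blocked at N4.
Path 5: N6 ← N3 → N9 ← N1 → N7
  N9 is a collider here and neither N9 nor any of its descendants is conditioned on, so the collider stays closed — the path is blocked at N9.
Because an active path exists, N6 and N7 are not d-separated.

No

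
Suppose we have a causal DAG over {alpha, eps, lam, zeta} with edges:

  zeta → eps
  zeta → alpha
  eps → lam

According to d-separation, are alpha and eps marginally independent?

Only one path connects alpha and eps:
  1. alpha ← zeta → eps — zeta:fork[open] ⇒ active
Since the path alpha ← zeta → eps is active, alpha and eps are not d-separated given ∅.

No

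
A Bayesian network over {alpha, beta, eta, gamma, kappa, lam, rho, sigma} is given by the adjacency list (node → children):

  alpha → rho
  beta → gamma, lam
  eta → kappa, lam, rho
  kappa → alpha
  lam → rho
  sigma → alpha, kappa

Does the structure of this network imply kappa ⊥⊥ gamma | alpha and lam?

No

6 paths connect kappa and gamma; each must be blocked for d-separation to hold:
Path 1: kappa → alpha → rho ← lam ← beta → gamma
  alpha is a chain here and alpha is conditioned on, so the path is blocked at alpha.
Path 2: kappa → alpha → rho ← eta → lam ← beta → gamma
  alpha is a chain here and alpha is conditioned on, so the path is blocked at alpha.
Path 3: kappa ← sigma → alpha → rho ← lam ← beta → gamma
  alpha is a chain here and alpha is conditioned on, so the path is blocked at alpha.
Path 4: kappa ← sigma → alpha → rho ← eta → lam ← beta → gamma
  alpha is a chain here and alpha is conditioned on, so the path is blocked at alpha.
Path 5: kappa ← eta → rho ← lam ← beta → gamma
  rho is a collider here and neither rho nor any of its descendants is conditioned on, so the collider stays closed — the path is blocked at rho.
Path 6: kappa ← eta → lam ← beta → gamma
  eta is a fork and eta is not conditioned on; lam is a collider and lam is conditioned on, which opens it; beta is a fork and beta is not conditioned on — no node blocks this path, so it is active.
Since the path kappa ← eta → lam ← beta → gamma is active, kappa and gamma are not d-separated given {alpha, lam}.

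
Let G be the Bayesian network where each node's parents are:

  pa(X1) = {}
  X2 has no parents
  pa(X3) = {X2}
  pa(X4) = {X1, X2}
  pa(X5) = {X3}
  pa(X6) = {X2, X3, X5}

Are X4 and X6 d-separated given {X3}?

No

We examine all 3 paths between X4 and X6:
Path 1: X4 ← X2 → X6
  X2 is a fork and X2 is not conditioned on — no node blocks this path, so it is active.
Path 2: X4 ← X2 → X3 → X6
  X3 is a chain here and X3 is conditioned on, so the path is blocked at X3.
Path 3: X4 ← X2 → X3 → X5 → X6
  X3 is a chain here and X3 is conditioned on, so the path is blocked at X3.
Because an active path exists, X4 and X6 are not d-separated.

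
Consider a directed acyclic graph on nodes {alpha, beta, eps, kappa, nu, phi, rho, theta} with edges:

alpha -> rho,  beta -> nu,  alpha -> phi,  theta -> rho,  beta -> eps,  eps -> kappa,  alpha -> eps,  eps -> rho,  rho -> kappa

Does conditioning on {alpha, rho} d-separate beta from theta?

No

Enumerating the 3 paths from beta to theta and testing each for blocking by {alpha, rho}:
Path 1: beta → eps → kappa ← rho ← theta
  kappa is a collider here and neither kappa nor any of its descendants is conditioned on, so the collider stays closed — the path is blocked at kappa.
Path 2: beta → eps → rho ← theta
  eps is a chain and eps is not conditioned on; rho is a collider and rho is conditioned on, which opens it — no node blocks this path, so it is active.
Path 3: beta → eps ← alpha → rho ← theta
  alpha is a fork here and alpha is conditioned on, so the path is blocked at alpha.
Since the path beta → eps → rho ← theta is active, beta and theta are not d-separated given {alpha, rho}.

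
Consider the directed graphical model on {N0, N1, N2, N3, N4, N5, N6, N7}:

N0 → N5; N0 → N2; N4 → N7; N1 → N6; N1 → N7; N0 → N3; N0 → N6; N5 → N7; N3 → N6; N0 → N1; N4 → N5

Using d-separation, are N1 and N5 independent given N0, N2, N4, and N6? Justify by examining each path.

Yes

Enumerating the 5 paths from N1 to N5 and testing each for blocking by {N0, N2, N4, N6}:
Path 1: N1 → N6 ← N3 ← N0 → N5
  N0 is a fork here and N0 is conditioned on, so the path is blocked at N0.
Path 2: N1 → N6 ← N0 → N5
  N0 is a fork here and N0 is conditioned on, so the path is blocked at N0.
Path 3: N1 → N7 ← N5
  N7 is a collider here and neither N7 nor any of its descendants is conditioned on, so the collider stays closed — the path is blocked at N7.
Path 4: N1 → N7 ← N4 → N5
  N7 is a collider here and neither N7 nor any of its descendants is conditioned on, so the collider stays closed — the path is blocked at N7.
Path 5: N1 ← N0 → N5
  N0 is a fork here and N0 is conditioned on, so the path is blocked at N0.
Every path is blocked, so N1 and N5 are d-separated given {N0, N2, N4, N6}.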